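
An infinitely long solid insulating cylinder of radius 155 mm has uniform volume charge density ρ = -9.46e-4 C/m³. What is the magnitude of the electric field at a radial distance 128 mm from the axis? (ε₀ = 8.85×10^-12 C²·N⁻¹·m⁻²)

By cylindrical symmetry E is radial; use a coaxial Gaussian cylinder of radius 128 mm and length L (r < R).
Charge inside radius r per length L is ρ·πr²·L, so λ_enc = ρπr² = -4.869×10^-5 C/m.
By Gauss's law (flux through the curved wall only), E·2πrL = λ_enc L/ε₀.
E = |λ_enc|/(2πε₀r) = (4.869×10^-5)/(2π·8.85×10^-12·0.128) = 6.84×10^6 N/C.

6.84×10^6 N/C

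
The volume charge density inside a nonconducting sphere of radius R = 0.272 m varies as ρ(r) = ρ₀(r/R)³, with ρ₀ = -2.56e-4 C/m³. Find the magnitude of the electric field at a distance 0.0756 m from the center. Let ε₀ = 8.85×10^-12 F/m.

Take a concentric spherical Gaussian surface of radius r = 0.0756 m (r < R).
Q_enc = ∫₀^r ρ(r')·4πr'² dr' = (4πρ₀/R³) ∫₀^r r'^5 dr' = 4πρ₀ r^6/(6·R³) = -4.974×10^-9 C.
Since E is radial and uniform over the Gaussian sphere, Φ = E·4πr² = Q_enc/ε₀.
E = |Q_enc|/(4πε₀r²) = (4.974×10^-9)/(4π·8.85×10^-12·(0.0756)²) = 7.83×10^3 N/C.

E ≈ 7.83×10^3 V/m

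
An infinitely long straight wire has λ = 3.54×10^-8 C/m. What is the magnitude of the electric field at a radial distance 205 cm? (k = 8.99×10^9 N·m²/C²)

E ≈ 310 N/C

Coaxial Gaussian cylinder, radius r = 205 cm, length L.
Q_enc = λL, so λ_enc = 3.54×10^-8 C/m.
Gauss's law: E·2πrL = λ_enc L/ε₀.
E = 2k|λ_enc|/r = 2(8.99×10^9)(3.54×10^-8)/(2.05) = 310 N/C.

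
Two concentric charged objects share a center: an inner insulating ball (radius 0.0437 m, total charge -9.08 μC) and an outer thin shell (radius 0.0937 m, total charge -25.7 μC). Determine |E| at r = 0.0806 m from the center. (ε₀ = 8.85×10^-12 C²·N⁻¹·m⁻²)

E ≈ 1.26×10^7 N/C

Take a concentric spherical Gaussian surface of radius r = 0.0806 m (between the bodies, 0.0437 m < r < 0.0937 m).
Only the inner charge is enclosed; the outer shell contributes nothing inside itself. Q_enc = -9.08 μC = -9.08×10^-6 C.
Since E is radial and uniform over the Gaussian sphere, Φ = E·4πr² = Q_enc/ε₀.
E = |Q_enc|/(4πε₀r²) = (9.08e-6)/(4π·8.85×10^-12·(0.0806)²) = 1.26×10^7 N/C.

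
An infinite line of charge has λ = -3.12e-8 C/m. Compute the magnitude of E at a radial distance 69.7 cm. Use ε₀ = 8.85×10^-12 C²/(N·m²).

Take a coaxial cylindrical Gaussian surface of radius r = 69.7 cm and length L.
Q_enc = λL, so λ_enc = -3.12e-8 C/m.
Since E is radial and uniform over the curved surface, Φ = E·2πrL = Q_enc/ε₀ = λ_enc L/ε₀.
E = |λ_enc|/(2πε₀r) = (3.12×10^-8)/(2π·8.85×10^-12·0.697) = 805 N/C.

805 V/m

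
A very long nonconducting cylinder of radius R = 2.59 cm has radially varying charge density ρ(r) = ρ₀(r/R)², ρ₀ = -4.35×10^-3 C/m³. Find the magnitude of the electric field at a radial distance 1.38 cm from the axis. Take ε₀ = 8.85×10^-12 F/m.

By cylindrical symmetry E is radial; use a coaxial Gaussian cylinder of radius 1.38 cm and length L (r < R).
λ_enc = ∫₀^r ρ(r')·2πr' dr' = (2πρ₀/R²)·r^4/4 = -3.694×10^-7 C/m.
Since E is radial and uniform over the curved surface, Φ = E·2πrL = Q_enc/ε₀ = λ_enc L/ε₀.
E = |λ_enc|/(2πε₀r) = (3.694×10^-7)/(2π·8.85×10^-12·0.0138) = 4.81×10^5 N/C.

|E| = 4.81e5 N/C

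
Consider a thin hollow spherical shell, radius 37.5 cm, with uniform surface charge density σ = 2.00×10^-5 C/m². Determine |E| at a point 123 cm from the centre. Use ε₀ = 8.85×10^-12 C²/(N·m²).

E ≈ 2.10×10^5 N/C

By spherical symmetry E is radial; choose a Gaussian sphere of radius r = 123 cm (r > 37.5 cm).
The entire shell is enclosed: Q_enc = σ·4πR² = (2.00×10^-5)·4π·(0.375)² = 3.534×10^-5 C.
Since E is radial and uniform over the Gaussian sphere, Φ = E·4πr² = Q_enc/ε₀.
E = |Q_enc|/(4πε₀r²) = (3.534e-5)/(4π·8.85×10^-12·(1.23)²) = 2.10×10^5 N/C.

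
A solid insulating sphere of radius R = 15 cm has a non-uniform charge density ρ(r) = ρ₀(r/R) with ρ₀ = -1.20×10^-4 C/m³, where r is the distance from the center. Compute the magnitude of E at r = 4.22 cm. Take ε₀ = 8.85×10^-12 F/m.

Symmetry ⇒ E = E(r) r̂. Gaussian sphere of radius r = 4.22 cm (r < R).
Q_enc = ∫₀^r ρ(r')·4πr'² dr' = (4πρ₀/R) ∫₀^r r'^3 dr' = 4πρ₀ r^4/(4·R) = -7.971e-9 C.
Applying ∮E·dA = Q_enc/ε₀ with Φ = E(4πr²):
E = |Q_enc|/(4πε₀r²) = (7.971e-9)/(4π·8.85×10^-12·(0.0422)²) = 4.02×10^4 N/C.

E = 4.02×10^4 N/C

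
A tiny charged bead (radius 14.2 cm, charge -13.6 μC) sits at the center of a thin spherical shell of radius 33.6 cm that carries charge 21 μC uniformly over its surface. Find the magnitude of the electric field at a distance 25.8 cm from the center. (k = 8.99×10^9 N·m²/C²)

Use a concentric Gaussian sphere at r = 25.8 cm (between the bodies, 14.2 cm < r < 33.6 cm).
The shell at 33.6 cm lies outside the Gaussian surface, so Q_enc = -13.6 μC = -1.36×10^-5 C.
Since E is radial and uniform over the Gaussian sphere, Φ = E·4πr² = Q_enc/ε₀.
E = k|Q_enc|/r² = (8.99×10^9)(1.36e-5)/(0.258)² = 1.84×10^6 N/C.

|E| = 1.84×10^6 N/C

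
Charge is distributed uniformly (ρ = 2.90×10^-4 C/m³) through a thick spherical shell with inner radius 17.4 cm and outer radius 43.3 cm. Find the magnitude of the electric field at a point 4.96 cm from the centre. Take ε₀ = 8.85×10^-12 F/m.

Use a concentric Gaussian sphere at r = 4.96 cm (r < 17.4 cm, inside the empty cavity).
No charge is enclosed, so by Gauss's law E·4πr² = 0 ⇒ E = 0.

E = 0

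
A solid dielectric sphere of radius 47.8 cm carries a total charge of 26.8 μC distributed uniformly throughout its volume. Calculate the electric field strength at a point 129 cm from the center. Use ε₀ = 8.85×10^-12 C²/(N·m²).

|E| ≈ 1.45×10^5 N/C

Symmetry ⇒ E = E(r) r̂. Gaussian sphere of radius r = 129 cm (r > R, so the entire charge is enclosed).
Q_enc = 26.8 μC = 2.68×10^-5 C.
By Gauss's law, ∮E·dA = E·4πr² = Q_enc/ε₀.
E = |Q_enc|/(4πε₀r²) = (2.68×10^-5)/(4π·8.85×10^-12·(1.29)²) = 1.45e5 N/C.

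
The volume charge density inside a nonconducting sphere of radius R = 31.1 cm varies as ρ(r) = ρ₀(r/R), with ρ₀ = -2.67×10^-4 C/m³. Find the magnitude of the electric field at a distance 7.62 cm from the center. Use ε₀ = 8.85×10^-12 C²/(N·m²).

Use a concentric Gaussian sphere at r = 7.62 cm (r < R).
Q_enc = ∫₀^r ρ(r')·4πr'² dr' = (4πρ₀/R) ∫₀^r r'^3 dr' = 4πρ₀ r^4/(4·R) = -9.093×10^-8 C.
By Gauss's law, ∮E·dA = E·4πr² = Q_enc/ε₀.
E = |Q_enc|/(4πε₀r²) = (9.093×10^-8)/(4π·8.85×10^-12·(0.0762)²) = 1.41e5 N/C.

E ≈ 1.41×10^5 N/C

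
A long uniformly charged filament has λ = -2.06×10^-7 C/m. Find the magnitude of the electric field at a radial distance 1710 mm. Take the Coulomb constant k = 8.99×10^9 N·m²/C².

|E| = 2.17×10^3 V/m

Coaxial Gaussian cylinder, radius r = 1710 mm, length L.
Q_enc = λL, so λ_enc = -2.06×10^-7 C/m.
By Gauss's law (flux through the curved wall only), E·2πrL = λ_enc L/ε₀.
E = 2k|λ_enc|/r = 2(8.99×10^9)(2.06×10^-7)/(1.71) = 2.17e3 N/C.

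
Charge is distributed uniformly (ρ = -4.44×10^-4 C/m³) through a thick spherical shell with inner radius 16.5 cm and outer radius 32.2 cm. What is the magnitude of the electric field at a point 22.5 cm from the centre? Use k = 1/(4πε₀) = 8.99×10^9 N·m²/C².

|E| = 2.28e6 N/C

Symmetry ⇒ E = E(r) r̂. Gaussian sphere of radius r = 22.5 cm (within the shell material, 16.5 cm < r < 32.2 cm).
Only the shell between 16.5 cm and r is enclosed: Q_enc = ρ·(4π/3)(r³ − a³) = (-4.44e-4)·(4π/3)·((0.225)³ − (0.165)³) = -1.283e-5 C.
Gauss's law: E·4πr² = Q_enc/ε₀.
E = k|Q_enc|/r² = (8.99×10^9)(1.283×10^-5)/(0.225)² = 2.28e6 N/C.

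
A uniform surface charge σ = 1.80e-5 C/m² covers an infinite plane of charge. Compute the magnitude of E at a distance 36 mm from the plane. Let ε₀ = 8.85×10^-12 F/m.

1.02×10^6 V/m

The symmetry is planar: E is normal to the sheet and the same magnitude on both sides. Take a pillbox straddling the sheet with end-cap area A.
Only the two end caps contribute flux: Φ = 2EA. With Q_enc = σA, Gauss's law gives E = |σ|/(2ε₀).
E = |σ|/(2ε₀) = (1.80×10^-5)/(2·8.85×10^-12) = 1.02×10^6 N/C.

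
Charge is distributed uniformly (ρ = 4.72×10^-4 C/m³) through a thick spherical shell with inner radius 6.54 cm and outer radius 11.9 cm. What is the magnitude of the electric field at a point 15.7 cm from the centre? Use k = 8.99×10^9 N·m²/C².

Use a concentric Gaussian sphere at r = 15.7 cm (r > 11.9 cm, enclosing the whole shell).
Q_enc = ρ·(4π/3)(b³ − a³) = (4.72e-4)·(4π/3)·((0.119)³ − (0.0654)³) = 2.779×10^-6 C.
Applying ∮E·dA = Q_enc/ε₀ with Φ = E(4πr²):
E = k|Q_enc|/r² = (8.99×10^9)(2.779×10^-6)/(0.157)² = 1.01e6 N/C.

|E| = 1.01×10^6 V/m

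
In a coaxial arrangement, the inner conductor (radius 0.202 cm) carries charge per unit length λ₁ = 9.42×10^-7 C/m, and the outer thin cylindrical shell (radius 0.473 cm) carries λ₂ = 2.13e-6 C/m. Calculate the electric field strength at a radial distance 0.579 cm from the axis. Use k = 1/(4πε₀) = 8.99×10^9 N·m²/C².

Coaxial Gaussian cylinder, radius r = 0.579 cm, length L (r > 0.473 cm, enclosing both).
λ_enc = λ₁ + λ₂ = (9.42×10^-7) + (2.13×10^-6) = 3.072×10^-6 C/m.
By Gauss's law (flux through the curved wall only), E·2πrL = λ_enc L/ε₀.
E = 2k|λ_enc|/r = 2(8.99×10^9)(3.072×10^-6)/(0.00579) = 9.54×10^6 N/C.

9.54×10^6 V/m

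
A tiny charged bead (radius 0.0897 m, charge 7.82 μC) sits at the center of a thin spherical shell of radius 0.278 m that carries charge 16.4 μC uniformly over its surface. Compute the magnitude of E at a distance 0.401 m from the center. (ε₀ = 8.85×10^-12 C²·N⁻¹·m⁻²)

E = 1.35×10^6 V/m

By spherical symmetry E is radial; choose a Gaussian sphere of radius r = 0.401 m (r > 0.278 m, enclosing both).
Q_enc = (7.82 μC) + (16.4 μC) = 2.422×10^-5 C.
Applying ∮E·dA = Q_enc/ε₀ with Φ = E(4πr²):
E = |Q_enc|/(4πε₀r²) = (2.422e-5)/(4π·8.85×10^-12·(0.401)²) = 1.35×10^6 N/C.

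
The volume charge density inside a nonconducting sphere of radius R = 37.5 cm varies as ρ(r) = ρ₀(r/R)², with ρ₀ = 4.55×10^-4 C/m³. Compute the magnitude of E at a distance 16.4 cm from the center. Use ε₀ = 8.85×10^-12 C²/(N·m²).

Use a concentric Gaussian sphere at r = 16.4 cm (r < R).
Q_enc = ∫₀^r ρ(r')·4πr'² dr' = (4πρ₀/R²) ∫₀^r r'^4 dr' = 4πρ₀ r^5/(5·R²) = 9.647×10^-7 C.
By Gauss's law, ∮E·dA = E·4πr² = Q_enc/ε₀.
E = |Q_enc|/(4πε₀r²) = (9.647×10^-7)/(4π·8.85×10^-12·(0.164)²) = 3.23e5 N/C.

|E| ≈ 3.23e5 V/m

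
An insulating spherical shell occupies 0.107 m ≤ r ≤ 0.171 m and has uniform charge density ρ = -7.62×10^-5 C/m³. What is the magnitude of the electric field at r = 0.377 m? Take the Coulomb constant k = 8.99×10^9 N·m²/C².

Use a concentric Gaussian sphere at r = 0.377 m (r > 0.171 m, enclosing the whole shell).
Q_enc = ρ·(4π/3)(b³ − a³) = (-7.62×10^-5)·(4π/3)·((0.171)³ − (0.107)³) = -1.205e-6 C.
Gauss's law: E·4πr² = Q_enc/ε₀.
E = k|Q_enc|/r² = (8.99×10^9)(1.205×10^-6)/(0.377)² = 7.62×10^4 N/C.

7.62e4 N/C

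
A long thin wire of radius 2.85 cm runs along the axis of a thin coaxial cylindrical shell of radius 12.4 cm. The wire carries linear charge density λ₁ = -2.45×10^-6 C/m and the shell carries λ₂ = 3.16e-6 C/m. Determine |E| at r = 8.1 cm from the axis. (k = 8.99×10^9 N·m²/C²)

|E| ≈ 5.44e5 N/C

Choose a coaxial cylinder of radius r = 8.1 cm (arbitrary length L) as the Gaussian surface (between the conductors, 2.85 cm < r < 12.4 cm).
Only the inner wire is enclosed; the outer shell contributes nothing inside itself. λ_enc = λ₁ = -2.45e-6 C/m.
Gauss's law: E·2πrL = λ_enc L/ε₀.
E = 2k|λ_enc|/r = 2(8.99×10^9)(2.45×10^-6)/(0.081) = 5.44×10^5 N/C.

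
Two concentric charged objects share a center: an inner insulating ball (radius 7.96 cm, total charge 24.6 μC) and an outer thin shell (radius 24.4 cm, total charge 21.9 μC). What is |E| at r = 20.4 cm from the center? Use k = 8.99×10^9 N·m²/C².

|E| = 5.31×10^6 N/C

Use a concentric Gaussian sphere at r = 20.4 cm (between the bodies, 7.96 cm < r < 24.4 cm).
Only the inner charge is enclosed; the outer shell contributes nothing inside itself. Q_enc = 24.6 μC = 2.46×10^-5 C.
Applying ∮E·dA = Q_enc/ε₀ with Φ = E(4πr²):
E = k|Q_enc|/r² = (8.99×10^9)(2.46×10^-5)/(0.204)² = 5.31×10^6 N/C.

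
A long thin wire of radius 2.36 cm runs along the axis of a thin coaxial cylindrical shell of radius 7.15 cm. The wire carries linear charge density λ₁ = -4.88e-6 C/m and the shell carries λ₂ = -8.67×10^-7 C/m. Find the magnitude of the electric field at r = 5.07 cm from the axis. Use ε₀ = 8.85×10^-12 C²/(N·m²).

|E| ≈ 1.73×10^6 V/m

Choose a coaxial cylinder of radius r = 5.07 cm (arbitrary length L) as the Gaussian surface (between the conductors, 2.36 cm < r < 7.15 cm).
Only the inner wire is enclosed; the outer shell contributes nothing inside itself. λ_enc = λ₁ = -4.88×10^-6 C/m.
Since E is radial and uniform over the curved surface, Φ = E·2πrL = Q_enc/ε₀ = λ_enc L/ε₀.
E = |λ_enc|/(2πε₀r) = (4.88×10^-6)/(2π·8.85×10^-12·0.0507) = 1.73×10^6 N/C.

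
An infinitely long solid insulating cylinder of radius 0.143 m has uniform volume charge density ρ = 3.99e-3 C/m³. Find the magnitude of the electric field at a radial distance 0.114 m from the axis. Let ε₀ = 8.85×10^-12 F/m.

Take a coaxial cylindrical Gaussian surface of radius r = 0.114 m and length L (r < R).
Charge inside radius r per length L is ρ·πr²·L, so λ_enc = ρπr² = 1.629×10^-4 C/m.
Applying ∮E·dA = Q_enc/ε₀ with the end caps contributing no flux:
E = |λ_enc|/(2πε₀r) = (1.629×10^-4)/(2π·8.85×10^-12·0.114) = 2.57×10^7 N/C.

2.57×10^7 N/C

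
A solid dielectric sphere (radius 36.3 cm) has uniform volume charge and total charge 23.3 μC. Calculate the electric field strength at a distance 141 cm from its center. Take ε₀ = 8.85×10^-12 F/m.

Symmetry ⇒ E = E(r) r̂. Gaussian sphere of radius r = 141 cm (r > R, so the entire charge is enclosed).
Q_enc = 23.3 μC = 2.33×10^-5 C.
Since E is radial and uniform over the Gaussian sphere, Φ = E·4πr² = Q_enc/ε₀.
E = |Q_enc|/(4πε₀r²) = (2.33×10^-5)/(4π·8.85×10^-12·(1.41)²) = 1.05×10^5 N/C.

1.05×10^5 N/C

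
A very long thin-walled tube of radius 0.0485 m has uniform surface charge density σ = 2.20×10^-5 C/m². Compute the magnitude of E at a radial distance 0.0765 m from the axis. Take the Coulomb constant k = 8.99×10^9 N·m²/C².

Choose a coaxial cylinder of radius r = 0.0765 m (arbitrary length L) as the Gaussian surface (r > 0.0485 m).
The whole shell is enclosed: λ_enc = σ·2πR = (2.20×10^-5)·2π·(0.0485) = 6.704×10^-6 C/m.
Applying ∮E·dA = Q_enc/ε₀ with the end caps contributing no flux:
E = 2k|λ_enc|/r = 2(8.99×10^9)(6.704×10^-6)/(0.0765) = 1.58×10^6 N/C.

|E| ≈ 1.58×10^6 V/m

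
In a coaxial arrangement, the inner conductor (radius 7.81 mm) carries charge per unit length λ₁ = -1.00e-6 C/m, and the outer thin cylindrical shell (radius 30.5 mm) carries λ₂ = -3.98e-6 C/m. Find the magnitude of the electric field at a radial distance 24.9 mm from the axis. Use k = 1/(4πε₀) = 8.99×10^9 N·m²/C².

E ≈ 7.22×10^5 N/C

Coaxial Gaussian cylinder, radius r = 24.9 mm, length L (between the conductors, 7.81 mm < r < 30.5 mm).
The shell at 30.5 mm lies outside the Gaussian surface, so λ_enc = λ₁ = -1.00×10^-6 C/m.
Gauss's law: E·2πrL = λ_enc L/ε₀.
E = 2k|λ_enc|/r = 2(8.99×10^9)(1.00×10^-6)/(0.0249) = 7.22×10^5 N/C.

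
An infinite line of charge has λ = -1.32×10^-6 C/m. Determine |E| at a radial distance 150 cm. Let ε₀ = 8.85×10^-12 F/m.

By cylindrical symmetry E is radial; use a coaxial Gaussian cylinder of radius 150 cm and length L.
Q_enc = λL, so λ_enc = -1.32×10^-6 C/m.
By Gauss's law (flux through the curved wall only), E·2πrL = λ_enc L/ε₀.
E = |λ_enc|/(2πε₀r) = (1.32×10^-6)/(2π·8.85×10^-12·1.5) = 1.58×10^4 N/C.

|E| ≈ 1.58e4 V/m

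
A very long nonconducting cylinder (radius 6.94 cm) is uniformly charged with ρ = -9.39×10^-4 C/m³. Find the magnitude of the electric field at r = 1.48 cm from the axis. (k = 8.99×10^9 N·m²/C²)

|E| ≈ 7.85×10^5 N/C

Coaxial Gaussian cylinder, radius r = 1.48 cm, length L (r < R).
Charge inside radius r per length L is ρ·πr²·L, so λ_enc = ρπr² = -6.462e-7 C/m.
Since E is radial and uniform over the curved surface, Φ = E·2πrL = Q_enc/ε₀ = λ_enc L/ε₀.
E = 2k|λ_enc|/r = 2(8.99×10^9)(6.462×10^-7)/(0.0148) = 7.85×10^5 N/C.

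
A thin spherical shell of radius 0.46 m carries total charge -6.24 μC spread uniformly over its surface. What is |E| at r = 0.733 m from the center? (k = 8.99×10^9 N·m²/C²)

E ≈ 1.04e5 N/C

Symmetry ⇒ E = E(r) r̂. Gaussian sphere of radius r = 0.733 m (r > 0.46 m).
The entire shell is enclosed: Q_enc = -6.24e-6 C.
By Gauss's law, ∮E·dA = E·4πr² = Q_enc/ε₀.
E = k|Q_enc|/r² = (8.99×10^9)(6.24×10^-6)/(0.733)² = 1.04e5 N/C.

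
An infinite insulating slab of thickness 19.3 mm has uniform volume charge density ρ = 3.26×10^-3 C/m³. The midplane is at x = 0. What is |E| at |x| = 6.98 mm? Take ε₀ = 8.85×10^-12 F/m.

By symmetry E is perpendicular to the slab. A Gaussian pillbox from −6.98 mm to +6.98 mm (face area A) lies entirely within the slab.
Q_enc = ρ·(2x)·A and flux = 2EA, so 2EA = 2ρxA/ε₀ ⇒ E = |ρ|x/ε₀.
E = (3.26×10^-3)(0.00698)/(8.85×10^-12) = 2.57e6 N/C.

E ≈ 2.57e6 N/C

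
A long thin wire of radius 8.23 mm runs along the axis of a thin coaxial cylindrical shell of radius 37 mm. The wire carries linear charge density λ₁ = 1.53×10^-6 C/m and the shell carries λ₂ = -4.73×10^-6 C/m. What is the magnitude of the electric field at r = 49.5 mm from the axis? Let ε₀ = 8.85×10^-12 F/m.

E = 1.16e6 N/C

Take a coaxial cylindrical Gaussian surface of radius r = 49.5 mm and length L (r > 37 mm, enclosing both).
λ_enc = λ₁ + λ₂ = (1.53e-6) + (-4.73×10^-6) = -3.20×10^-6 C/m.
Gauss's law: E·2πrL = λ_enc L/ε₀.
E = |λ_enc|/(2πε₀r) = (3.20×10^-6)/(2π·8.85×10^-12·0.0495) = 1.16×10^6 N/C.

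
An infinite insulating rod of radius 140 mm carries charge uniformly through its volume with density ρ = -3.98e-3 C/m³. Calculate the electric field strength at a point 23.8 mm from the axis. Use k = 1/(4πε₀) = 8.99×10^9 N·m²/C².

Coaxial Gaussian cylinder, radius r = 23.8 mm, length L (r < R).
Enclosed charge per unit length: λ_enc = ρ·πr² = (-3.98×10^-3)π(0.0238)² = -7.083e-6 C/m.
Since E is radial and uniform over the curved surface, Φ = E·2πrL = Q_enc/ε₀ = λ_enc L/ε₀.
E = 2k|λ_enc|/r = 2(8.99×10^9)(7.083e-6)/(0.0238) = 5.35×10^6 N/C.

E = 5.35×10^6 N/C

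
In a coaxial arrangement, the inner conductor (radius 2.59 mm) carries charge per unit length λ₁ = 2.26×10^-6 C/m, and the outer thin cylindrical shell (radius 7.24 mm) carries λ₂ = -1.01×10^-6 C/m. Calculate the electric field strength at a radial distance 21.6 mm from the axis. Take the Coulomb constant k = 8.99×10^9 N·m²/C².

|E| = 1.04×10^6 N/C

By cylindrical symmetry E is radial; use a coaxial Gaussian cylinder of radius 21.6 mm and length L (r > 7.24 mm, enclosing both).
λ_enc = λ₁ + λ₂ = (2.26×10^-6) + (-1.01×10^-6) = 1.25×10^-6 C/m.
Gauss's law: E·2πrL = λ_enc L/ε₀.
E = 2k|λ_enc|/r = 2(8.99×10^9)(1.25×10^-6)/(0.0216) = 1.04e6 N/C.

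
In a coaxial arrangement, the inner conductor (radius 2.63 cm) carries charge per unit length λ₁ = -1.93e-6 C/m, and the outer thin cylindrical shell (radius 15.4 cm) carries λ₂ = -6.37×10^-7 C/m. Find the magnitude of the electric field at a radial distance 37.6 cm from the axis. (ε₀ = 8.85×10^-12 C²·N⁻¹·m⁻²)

Coaxial Gaussian cylinder, radius r = 37.6 cm, length L (r > 15.4 cm, enclosing both).
λ_enc = λ₁ + λ₂ = (-1.93×10^-6) + (-6.37×10^-7) = -2.567×10^-6 C/m.
Applying ∮E·dA = Q_enc/ε₀ with the end caps contributing no flux:
E = |λ_enc|/(2πε₀r) = (2.567×10^-6)/(2π·8.85×10^-12·0.376) = 1.23e5 N/C.

E = 1.23×10^5 N/C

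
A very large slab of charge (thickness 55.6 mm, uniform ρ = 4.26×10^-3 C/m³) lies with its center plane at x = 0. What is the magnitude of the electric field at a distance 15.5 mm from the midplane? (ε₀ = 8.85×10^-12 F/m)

By symmetry E is perpendicular to the slab. A Gaussian pillbox from −15.5 mm to +15.5 mm (face area A) lies entirely within the slab.
Q_enc = ρ·(2x)·A and flux = 2EA, so 2EA = 2ρxA/ε₀ ⇒ E = |ρ|x/ε₀.
E = (4.26×10^-3)(0.0155)/(8.85×10^-12) = 7.46e6 N/C.

|E| = 7.46×10^6 N/C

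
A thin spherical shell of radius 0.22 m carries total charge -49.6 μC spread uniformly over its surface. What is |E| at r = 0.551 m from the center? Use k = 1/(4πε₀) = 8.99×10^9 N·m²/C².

By spherical symmetry E is radial; choose a Gaussian sphere of radius r = 0.551 m (r > 0.22 m).
The entire shell is enclosed: Q_enc = -4.96×10^-5 C.
Since E is radial and uniform over the Gaussian sphere, Φ = E·4πr² = Q_enc/ε₀.
E = k|Q_enc|/r² = (8.99×10^9)(4.96×10^-5)/(0.551)² = 1.47×10^6 N/C.

E = 1.47×10^6 N/C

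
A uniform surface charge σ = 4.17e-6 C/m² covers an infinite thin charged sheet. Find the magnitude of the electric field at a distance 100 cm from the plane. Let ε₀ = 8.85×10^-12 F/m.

2.36×10^5 V/m

By planar symmetry E is perpendicular to the sheet and uniform; use a Gaussian pillbox with flat faces of area A on each side of the sheet.
Only the two end caps contribute flux: Φ = 2EA. With Q_enc = σA, Gauss's law gives E = |σ|/(2ε₀).
E = |σ|/(2ε₀) = (4.17×10^-6)/(2·8.85×10^-12) = 2.36e5 N/C.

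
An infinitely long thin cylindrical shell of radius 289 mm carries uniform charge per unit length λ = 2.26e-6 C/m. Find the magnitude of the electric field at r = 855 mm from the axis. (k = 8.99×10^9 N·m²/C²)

Coaxial Gaussian cylinder, radius r = 855 mm, length L (r > 289 mm).
The full line charge is enclosed: λ_enc = 2.26e-6 C/m.
By Gauss's law (flux through the curved wall only), E·2πrL = λ_enc L/ε₀.
E = 2k|λ_enc|/r = 2(8.99×10^9)(2.26×10^-6)/(0.855) = 4.75e4 N/C.

4.75e4 V/m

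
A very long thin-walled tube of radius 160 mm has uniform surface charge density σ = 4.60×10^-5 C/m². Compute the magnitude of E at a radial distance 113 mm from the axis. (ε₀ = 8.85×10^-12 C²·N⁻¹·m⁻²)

E = 0 (no enclosed charge)

Choose a coaxial cylinder of radius r = 113 mm (arbitrary length L) as the Gaussian surface (r < 160 mm, inside the shell).
No charge is enclosed, so Gauss's law gives E·2πrL = 0 ⇒ E = 0.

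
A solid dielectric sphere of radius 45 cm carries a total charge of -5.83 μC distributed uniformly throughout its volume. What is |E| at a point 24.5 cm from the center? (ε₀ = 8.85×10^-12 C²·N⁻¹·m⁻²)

E = 1.41e5 V/m

Symmetry ⇒ E = E(r) r̂. Gaussian sphere of radius r = 24.5 cm (r < R).
Only the charge within r is enclosed: Q_enc = Q·(r/R)³ = (-5.83 μC)·(24.5 cm/45 cm)³ = -9.409e-7 C.
By Gauss's law, ∮E·dA = E·4πr² = Q_enc/ε₀.
E = |Q_enc|/(4πε₀r²) = (9.409×10^-7)/(4π·8.85×10^-12·(0.245)²) = 1.41×10^5 N/C.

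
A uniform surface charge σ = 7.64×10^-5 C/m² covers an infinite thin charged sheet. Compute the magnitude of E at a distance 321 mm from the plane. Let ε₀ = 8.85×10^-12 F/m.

The symmetry is planar: E is normal to the sheet and the same magnitude on both sides. Take a pillbox straddling the sheet with end-cap area A.
Only the two end caps contribute flux: Φ = 2EA. With Q_enc = σA, Gauss's law gives E = |σ|/(2ε₀).
E = |σ|/(2ε₀) = (7.64e-5)/(2·8.85×10^-12) = 4.32e6 N/C.

|E| ≈ 4.32×10^6 N/C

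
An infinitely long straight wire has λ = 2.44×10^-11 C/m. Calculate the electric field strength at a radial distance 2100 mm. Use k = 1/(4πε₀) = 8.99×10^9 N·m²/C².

|E| ≈ 0.209 N/C

Take a coaxial cylindrical Gaussian surface of radius r = 2100 mm and length L.
Q_enc = λL, so λ_enc = 2.44e-11 C/m.
Applying ∮E·dA = Q_enc/ε₀ with the end caps contributing no flux:
E = 2k|λ_enc|/r = 2(8.99×10^9)(2.44e-11)/(2.1) = 0.209 N/C.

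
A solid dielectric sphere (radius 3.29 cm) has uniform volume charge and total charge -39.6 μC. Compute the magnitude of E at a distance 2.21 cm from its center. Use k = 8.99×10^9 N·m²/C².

Take a concentric spherical Gaussian surface of radius r = 2.21 cm (r < R).
For a uniform sphere the enclosed fraction is (r/R)³, so Q_enc = (-39.6 μC)(0.0221/0.0329)³ = -1.20×10^-5 C.
By Gauss's law, ∮E·dA = E·4πr² = Q_enc/ε₀.
E = k|Q_enc|/r² = (8.99×10^9)(1.20×10^-5)/(0.0221)² = 2.21×10^8 N/C.

2.21×10^8 N/C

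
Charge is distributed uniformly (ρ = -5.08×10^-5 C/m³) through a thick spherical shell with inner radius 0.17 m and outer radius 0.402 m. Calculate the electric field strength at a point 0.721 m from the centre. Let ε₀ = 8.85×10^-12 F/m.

Take a concentric spherical Gaussian surface of radius r = 0.721 m (r > 0.402 m, enclosing the whole shell).
Q_enc = ρ·(4π/3)(b³ − a³) = (-5.08e-5)·(4π/3)·((0.402)³ − (0.17)³) = -1.278×10^-5 C.
Applying ∮E·dA = Q_enc/ε₀ with Φ = E(4πr²):
E = |Q_enc|/(4πε₀r²) = (1.278×10^-5)/(4π·8.85×10^-12·(0.721)²) = 2.21×10^5 N/C.

E = 2.21×10^5 N/C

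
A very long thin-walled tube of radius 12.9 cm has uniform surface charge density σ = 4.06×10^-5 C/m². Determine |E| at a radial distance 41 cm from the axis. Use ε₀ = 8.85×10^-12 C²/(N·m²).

Choose a coaxial cylinder of radius r = 41 cm (arbitrary length L) as the Gaussian surface (r > 12.9 cm).
The whole shell is enclosed: λ_enc = σ·2πR = (4.06×10^-5)·2π·(0.129) = 3.291×10^-5 C/m.
Gauss's law: E·2πrL = λ_enc L/ε₀.
E = |λ_enc|/(2πε₀r) = (3.291×10^-5)/(2π·8.85×10^-12·0.41) = 1.44×10^6 N/C.

1.44×10^6 V/m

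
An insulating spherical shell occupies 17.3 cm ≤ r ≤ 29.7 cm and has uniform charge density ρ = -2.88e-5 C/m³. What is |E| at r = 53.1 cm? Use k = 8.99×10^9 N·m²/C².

Take a concentric spherical Gaussian surface of radius r = 53.1 cm (r > 29.7 cm, enclosing the whole shell).
Q_enc = ρ·(4π/3)(b³ − a³) = (-2.88×10^-5)·(4π/3)·((0.297)³ − (0.173)³) = -2.536×10^-6 C.
Gauss's law: E·4πr² = Q_enc/ε₀.
E = k|Q_enc|/r² = (8.99×10^9)(2.536×10^-6)/(0.531)² = 8.09×10^4 N/C.

|E| ≈ 8.09e4 N/C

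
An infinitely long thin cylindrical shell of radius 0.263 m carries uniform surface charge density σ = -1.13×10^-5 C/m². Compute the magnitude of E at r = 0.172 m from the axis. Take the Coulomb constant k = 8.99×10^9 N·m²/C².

E = 0

Choose a coaxial cylinder of radius r = 0.172 m (arbitrary length L) as the Gaussian surface (r < 0.263 m, inside the shell).
All the surface charge lies outside this cylinder: Q_enc = 0, hence E = 0.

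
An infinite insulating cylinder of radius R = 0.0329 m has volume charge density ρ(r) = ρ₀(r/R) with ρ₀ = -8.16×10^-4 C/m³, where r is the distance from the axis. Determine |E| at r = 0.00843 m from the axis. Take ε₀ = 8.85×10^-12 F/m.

|E| = 6.64×10^4 V/m

Take a coaxial cylindrical Gaussian surface of radius r = 0.00843 m and length L (r < R).
Integrating ρ over the cross-section to radius r: λ_enc = (2πρ₀/R) ∫₀^r r'^2 dr' = 2πρ₀ r^3/(3·R) = -3.112e-8 C/m.
Gauss's law: E·2πrL = λ_enc L/ε₀.
E = |λ_enc|/(2πε₀r) = (3.112×10^-8)/(2π·8.85×10^-12·0.00843) = 6.64e4 N/C.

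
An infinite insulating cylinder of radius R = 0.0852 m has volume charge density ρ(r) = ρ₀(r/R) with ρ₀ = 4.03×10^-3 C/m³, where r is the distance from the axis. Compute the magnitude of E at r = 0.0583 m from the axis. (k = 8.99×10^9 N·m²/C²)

Take a coaxial cylindrical Gaussian surface of radius r = 0.0583 m and length L (r < R).
Integrating ρ over the cross-section to radius r: λ_enc = (2πρ₀/R) ∫₀^r r'^2 dr' = 2πρ₀ r^3/(3·R) = 1.963×10^-5 C/m.
By Gauss's law (flux through the curved wall only), E·2πrL = λ_enc L/ε₀.
E = 2k|λ_enc|/r = 2(8.99×10^9)(1.963×10^-5)/(0.0583) = 6.05×10^6 N/C.

E ≈ 6.05×10^6 N/C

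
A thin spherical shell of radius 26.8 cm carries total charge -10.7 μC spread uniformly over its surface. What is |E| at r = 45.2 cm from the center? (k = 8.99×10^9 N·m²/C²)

Use a concentric Gaussian sphere at r = 45.2 cm (r > 26.8 cm).
The entire shell is enclosed: Q_enc = -1.07×10^-5 C.
Gauss's law: E·4πr² = Q_enc/ε₀.
E = k|Q_enc|/r² = (8.99×10^9)(1.07×10^-5)/(0.452)² = 4.71×10^5 N/C.

4.71×10^5 N/C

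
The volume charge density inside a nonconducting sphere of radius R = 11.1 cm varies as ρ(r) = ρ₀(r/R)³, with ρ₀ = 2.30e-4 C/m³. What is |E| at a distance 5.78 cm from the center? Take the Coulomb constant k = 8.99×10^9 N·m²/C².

Use a concentric Gaussian sphere at r = 5.78 cm (r < R).
Integrate the density: Q_enc = 4π ∫₀^r ρ₀(r'/R)^3 r'² dr' = 4πρ₀ r^6/(6·R³) = 1.313e-8 C.
Applying ∮E·dA = Q_enc/ε₀ with Φ = E(4πr²):
E = k|Q_enc|/r² = (8.99×10^9)(1.313e-8)/(0.0578)² = 3.53×10^4 N/C.

E ≈ 3.53×10^4 V/m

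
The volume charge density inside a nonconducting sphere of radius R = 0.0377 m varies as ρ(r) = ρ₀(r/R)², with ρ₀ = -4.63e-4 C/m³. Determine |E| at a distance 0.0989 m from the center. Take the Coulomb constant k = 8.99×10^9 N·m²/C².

Take a concentric spherical Gaussian surface of radius r = 0.0989 m (r > R, all charge enclosed).
Q_enc = 4π ∫₀^R ρ₀(r'/R)^2 r'² dr' = 4πρ₀R³/5 = -6.235×10^-8 C.
Gauss's law: E·4πr² = Q_enc/ε₀.
E = k|Q_enc|/r² = (8.99×10^9)(6.235e-8)/(0.0989)² = 5.73e4 N/C.

|E| ≈ 5.73×10^4 N/C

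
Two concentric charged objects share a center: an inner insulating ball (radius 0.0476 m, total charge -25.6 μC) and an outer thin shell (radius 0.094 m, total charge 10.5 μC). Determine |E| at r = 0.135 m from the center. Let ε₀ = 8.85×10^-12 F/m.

Symmetry ⇒ E = E(r) r̂. Gaussian sphere of radius r = 0.135 m (r > 0.094 m, enclosing both).
Q_enc = (-25.6 μC) + (10.5 μC) = -1.51×10^-5 C.
Applying ∮E·dA = Q_enc/ε₀ with Φ = E(4πr²):
E = |Q_enc|/(4πε₀r²) = (1.51×10^-5)/(4π·8.85×10^-12·(0.135)²) = 7.45×10^6 N/C.

7.45e6 N/C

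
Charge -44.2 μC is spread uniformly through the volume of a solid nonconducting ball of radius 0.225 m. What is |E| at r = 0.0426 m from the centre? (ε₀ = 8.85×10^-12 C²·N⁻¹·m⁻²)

By spherical symmetry E is radial; choose a Gaussian sphere of radius r = 0.0426 m (r < R).
For a uniform sphere the enclosed fraction is (r/R)³, so Q_enc = (-44.2 μC)(0.0426/0.225)³ = -3.00e-7 C.
By Gauss's law, ∮E·dA = E·4πr² = Q_enc/ε₀.
E = |Q_enc|/(4πε₀r²) = (3.00e-7)/(4π·8.85×10^-12·(0.0426)²) = 1.49×10^6 N/C.

E ≈ 1.49×10^6 N/C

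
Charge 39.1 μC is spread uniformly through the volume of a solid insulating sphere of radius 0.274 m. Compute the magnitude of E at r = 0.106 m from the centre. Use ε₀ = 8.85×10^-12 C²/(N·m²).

E ≈ 1.81×10^6 N/C

Symmetry ⇒ E = E(r) r̂. Gaussian sphere of radius r = 0.106 m (r < R).
For a uniform sphere the enclosed fraction is (r/R)³, so Q_enc = (39.1 μC)(0.106/0.274)³ = 2.264×10^-6 C.
Applying ∮E·dA = Q_enc/ε₀ with Φ = E(4πr²):
E = |Q_enc|/(4πε₀r²) = (2.264×10^-6)/(4π·8.85×10^-12·(0.106)²) = 1.81×10^6 N/C.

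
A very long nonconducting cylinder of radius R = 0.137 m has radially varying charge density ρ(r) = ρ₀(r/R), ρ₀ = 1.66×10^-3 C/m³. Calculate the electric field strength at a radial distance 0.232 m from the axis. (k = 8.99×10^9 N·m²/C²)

E = 5.06e6 V/m

Choose a coaxial cylinder of radius r = 0.232 m (arbitrary length L) as the Gaussian surface (r > R, full charge per length enclosed).
λ_enc = 2π ∫₀^R ρ₀(r'/R)^1 r' dr' = 2πρ₀R²/3 = 6.525e-5 C/m.
Gauss's law: E·2πrL = λ_enc L/ε₀.
E = 2k|λ_enc|/r = 2(8.99×10^9)(6.525×10^-5)/(0.232) = 5.06×10^6 N/C.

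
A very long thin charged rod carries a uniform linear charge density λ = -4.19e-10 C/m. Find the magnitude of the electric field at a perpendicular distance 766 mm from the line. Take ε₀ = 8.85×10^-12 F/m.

|E| = 9.84 N/C

Coaxial Gaussian cylinder, radius r = 766 mm, length L.
Q_enc = λL, so λ_enc = -4.19×10^-10 C/m.
Since E is radial and uniform over the curved surface, Φ = E·2πrL = Q_enc/ε₀ = λ_enc L/ε₀.
E = |λ_enc|/(2πε₀r) = (4.19e-10)/(2π·8.85×10^-12·0.766) = 9.84 N/C.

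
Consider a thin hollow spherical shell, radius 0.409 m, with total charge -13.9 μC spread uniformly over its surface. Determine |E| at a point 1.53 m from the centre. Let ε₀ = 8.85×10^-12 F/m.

Use a concentric Gaussian sphere at r = 1.53 m (r > 0.409 m).
The entire shell is enclosed: Q_enc = -1.39×10^-5 C.
Gauss's law: E·4πr² = Q_enc/ε₀.
E = |Q_enc|/(4πε₀r²) = (1.39e-5)/(4π·8.85×10^-12·(1.53)²) = 5.34×10^4 N/C.

E ≈ 5.34e4 V/m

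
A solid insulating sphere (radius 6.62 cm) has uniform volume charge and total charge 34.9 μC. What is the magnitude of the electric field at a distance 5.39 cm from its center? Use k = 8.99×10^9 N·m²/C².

Symmetry ⇒ E = E(r) r̂. Gaussian sphere of radius r = 5.39 cm (r < R).
For a uniform sphere the enclosed fraction is (r/R)³, so Q_enc = (34.9 μC)(0.0539/0.0662)³ = 1.884×10^-5 C.
By Gauss's law, ∮E·dA = E·4πr² = Q_enc/ε₀.
E = k|Q_enc|/r² = (8.99×10^9)(1.884e-5)/(0.0539)² = 5.83×10^7 N/C.

|E| ≈ 5.83×10^7 N/C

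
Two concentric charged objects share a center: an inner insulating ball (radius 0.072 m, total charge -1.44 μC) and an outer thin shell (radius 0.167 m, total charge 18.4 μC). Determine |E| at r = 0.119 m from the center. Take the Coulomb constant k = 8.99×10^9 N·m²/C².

By spherical symmetry E is radial; choose a Gaussian sphere of radius r = 0.119 m (between the bodies, 0.072 m < r < 0.167 m).
The shell at 0.167 m lies outside the Gaussian surface, so Q_enc = -1.44 μC = -1.44×10^-6 C.
Gauss's law: E·4πr² = Q_enc/ε₀.
E = k|Q_enc|/r² = (8.99×10^9)(1.44×10^-6)/(0.119)² = 9.14e5 N/C.

|E| ≈ 9.14×10^5 N/C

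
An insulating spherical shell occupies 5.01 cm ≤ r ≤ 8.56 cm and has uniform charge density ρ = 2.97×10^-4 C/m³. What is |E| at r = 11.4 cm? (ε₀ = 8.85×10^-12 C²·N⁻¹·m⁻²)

E = 4.32e5 N/C

By spherical symmetry E is radial; choose a Gaussian sphere of radius r = 11.4 cm (r > 8.56 cm, enclosing the whole shell).
Q_enc = ρ·(4π/3)(b³ − a³) = (2.97×10^-4)·(4π/3)·((0.0856)³ − (0.0501)³) = 6.239×10^-7 C.
Since E is radial and uniform over the Gaussian sphere, Φ = E·4πr² = Q_enc/ε₀.
E = |Q_enc|/(4πε₀r²) = (6.239e-7)/(4π·8.85×10^-12·(0.114)²) = 4.32×10^5 N/C.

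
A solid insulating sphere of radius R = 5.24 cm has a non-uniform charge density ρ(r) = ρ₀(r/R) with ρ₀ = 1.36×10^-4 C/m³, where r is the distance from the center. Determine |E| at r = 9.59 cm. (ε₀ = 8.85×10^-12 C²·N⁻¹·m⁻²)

|E| ≈ 6.01e4 V/m

Symmetry ⇒ E = E(r) r̂. Gaussian sphere of radius r = 9.59 cm (r > R, all charge enclosed).
Q_enc = 4π ∫₀^R ρ₀(r'/R)^1 r'² dr' = 4πρ₀R³/4 = 6.147×10^-8 C.
Since E is radial and uniform over the Gaussian sphere, Φ = E·4πr² = Q_enc/ε₀.
E = |Q_enc|/(4πε₀r²) = (6.147e-8)/(4π·8.85×10^-12·(0.0959)²) = 6.01×10^4 N/C.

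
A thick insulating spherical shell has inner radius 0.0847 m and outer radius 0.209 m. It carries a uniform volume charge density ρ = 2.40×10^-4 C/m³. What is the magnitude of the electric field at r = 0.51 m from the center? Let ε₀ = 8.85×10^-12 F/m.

Use a concentric Gaussian sphere at r = 0.51 m (r > 0.209 m, enclosing the whole shell).
Q_enc = ρ·(4π/3)(b³ − a³) = (2.40e-4)·(4π/3)·((0.209)³ − (0.0847)³) = 8.567×10^-6 C.
Gauss's law: E·4πr² = Q_enc/ε₀.
E = |Q_enc|/(4πε₀r²) = (8.567×10^-6)/(4π·8.85×10^-12·(0.51)²) = 2.96×10^5 N/C.

E = 2.96×10^5 N/C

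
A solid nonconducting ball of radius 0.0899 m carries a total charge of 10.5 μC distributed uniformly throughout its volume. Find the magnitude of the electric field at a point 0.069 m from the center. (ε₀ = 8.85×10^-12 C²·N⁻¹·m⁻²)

|E| = 8.97×10^6 N/C

Symmetry ⇒ E = E(r) r̂. Gaussian sphere of radius r = 0.069 m (r < R).
For a uniform sphere the enclosed fraction is (r/R)³, so Q_enc = (10.5 μC)(0.069/0.0899)³ = 4.747×10^-6 C.
Gauss's law: E·4πr² = Q_enc/ε₀.
E = |Q_enc|/(4πε₀r²) = (4.747×10^-6)/(4π·8.85×10^-12·(0.069)²) = 8.97×10^6 N/C.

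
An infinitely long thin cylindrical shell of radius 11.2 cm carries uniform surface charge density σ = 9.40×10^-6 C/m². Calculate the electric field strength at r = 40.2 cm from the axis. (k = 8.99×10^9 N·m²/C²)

By cylindrical symmetry E is radial; use a coaxial Gaussian cylinder of radius 40.2 cm and length L (r > 11.2 cm).
The whole shell is enclosed: λ_enc = σ·2πR = (9.40×10^-6)·2π·(0.112) = 6.615×10^-6 C/m.
Applying ∮E·dA = Q_enc/ε₀ with the end caps contributing no flux:
E = 2k|λ_enc|/r = 2(8.99×10^9)(6.615×10^-6)/(0.402) = 2.96e5 N/C.

2.96e5 N/C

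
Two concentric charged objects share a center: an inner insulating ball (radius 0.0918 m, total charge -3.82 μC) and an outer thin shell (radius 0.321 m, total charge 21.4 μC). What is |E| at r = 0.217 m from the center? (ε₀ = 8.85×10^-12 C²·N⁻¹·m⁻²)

By spherical symmetry E is radial; choose a Gaussian sphere of radius r = 0.217 m (between the bodies, 0.0918 m < r < 0.321 m).
The shell at 0.321 m lies outside the Gaussian surface, so Q_enc = -3.82 μC = -3.82e-6 C.
Gauss's law: E·4πr² = Q_enc/ε₀.
E = |Q_enc|/(4πε₀r²) = (3.82×10^-6)/(4π·8.85×10^-12·(0.217)²) = 7.29×10^5 N/C.

7.29×10^5 V/m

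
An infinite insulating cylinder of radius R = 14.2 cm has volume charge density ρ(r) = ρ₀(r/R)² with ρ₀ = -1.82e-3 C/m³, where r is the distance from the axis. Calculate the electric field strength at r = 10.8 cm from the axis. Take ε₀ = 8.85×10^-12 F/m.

3.21×10^6 V/m

Choose a coaxial cylinder of radius r = 10.8 cm (arbitrary length L) as the Gaussian surface (r < R).
Integrating ρ over the cross-section to radius r: λ_enc = (2πρ₀/R²) ∫₀^r r'^3 dr' = 2πρ₀ r^4/(4·R²) = -1.929×10^-5 C/m.
Applying ∮E·dA = Q_enc/ε₀ with the end caps contributing no flux:
E = |λ_enc|/(2πε₀r) = (1.929e-5)/(2π·8.85×10^-12·0.108) = 3.21×10^6 N/C.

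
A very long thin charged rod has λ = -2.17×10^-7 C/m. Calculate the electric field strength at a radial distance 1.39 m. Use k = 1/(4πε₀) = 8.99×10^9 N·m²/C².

2.81e3 N/C

Take a coaxial cylindrical Gaussian surface of radius r = 1.39 m and length L.
Q_enc = λL, so λ_enc = -2.17×10^-7 C/m.
By Gauss's law (flux through the curved wall only), E·2πrL = λ_enc L/ε₀.
E = 2k|λ_enc|/r = 2(8.99×10^9)(2.17e-7)/(1.39) = 2.81×10^3 N/C.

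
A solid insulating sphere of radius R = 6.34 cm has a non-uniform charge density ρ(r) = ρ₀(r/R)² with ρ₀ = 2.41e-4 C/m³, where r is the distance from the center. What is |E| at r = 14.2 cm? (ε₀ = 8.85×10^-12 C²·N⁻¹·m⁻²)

E ≈ 6.88e4 V/m

Use a concentric Gaussian sphere at r = 14.2 cm (r > R, all charge enclosed).
Q_enc = 4π ∫₀^R ρ₀(r'/R)^2 r'² dr' = 4πρ₀R³/5 = 1.544×10^-7 C.
Gauss's law: E·4πr² = Q_enc/ε₀.
E = |Q_enc|/(4πε₀r²) = (1.544×10^-7)/(4π·8.85×10^-12·(0.142)²) = 6.88×10^4 N/C.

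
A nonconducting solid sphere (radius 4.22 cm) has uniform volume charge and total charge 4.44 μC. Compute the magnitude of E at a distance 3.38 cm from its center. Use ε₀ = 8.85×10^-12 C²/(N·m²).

1.80e7 V/m

Use a concentric Gaussian sphere at r = 3.38 cm (r < R).
For a uniform sphere the enclosed fraction is (r/R)³, so Q_enc = (4.44 μC)(0.0338/0.0422)³ = 2.281×10^-6 C.
Gauss's law: E·4πr² = Q_enc/ε₀.
E = |Q_enc|/(4πε₀r²) = (2.281×10^-6)/(4π·8.85×10^-12·(0.0338)²) = 1.80×10^7 N/C.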